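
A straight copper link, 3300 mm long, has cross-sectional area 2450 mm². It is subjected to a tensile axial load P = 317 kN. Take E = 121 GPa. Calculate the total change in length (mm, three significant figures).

3.53 mm

δ_mech = NL/(AE) = 317000·3300/(2450·121000) = 3.529 mm.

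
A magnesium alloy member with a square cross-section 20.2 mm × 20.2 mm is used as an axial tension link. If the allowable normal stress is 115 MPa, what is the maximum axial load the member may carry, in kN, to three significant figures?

A = 408 mm².
P_max = σ_allow · A = 115 · 408 = 46920 N = 46.92 kN.

46.9 kN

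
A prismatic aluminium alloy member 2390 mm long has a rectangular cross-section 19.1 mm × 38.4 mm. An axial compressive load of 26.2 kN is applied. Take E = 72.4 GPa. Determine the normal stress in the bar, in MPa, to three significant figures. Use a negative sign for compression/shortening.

-35.7 MPa

A = 733.4 mm².
σ = N/A = -26200/733.4 = -35.72 MPa.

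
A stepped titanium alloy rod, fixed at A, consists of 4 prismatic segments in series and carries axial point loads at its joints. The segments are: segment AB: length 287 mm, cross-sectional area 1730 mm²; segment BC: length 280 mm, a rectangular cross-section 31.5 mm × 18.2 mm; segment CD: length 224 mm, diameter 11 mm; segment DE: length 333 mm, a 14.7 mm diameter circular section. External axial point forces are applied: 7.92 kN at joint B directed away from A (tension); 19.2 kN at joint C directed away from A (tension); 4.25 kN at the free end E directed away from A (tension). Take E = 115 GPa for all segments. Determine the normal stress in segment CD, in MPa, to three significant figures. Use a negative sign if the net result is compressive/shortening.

44.7 MPa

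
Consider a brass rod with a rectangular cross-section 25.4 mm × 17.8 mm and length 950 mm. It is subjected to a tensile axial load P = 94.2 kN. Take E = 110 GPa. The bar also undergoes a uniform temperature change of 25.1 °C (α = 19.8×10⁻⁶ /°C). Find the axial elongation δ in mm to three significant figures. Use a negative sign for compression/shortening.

2.27 mm

A = 452.1 mm².
δ_mech = NL/(AE) = 94200·950/(452.1·110000) = 1.799 mm.
δ_thermal = αLΔT = 19.8e-6·950·25.1 = 0.4721 mm.
δ = δ_mech + δ_thermal = 2.272 mm.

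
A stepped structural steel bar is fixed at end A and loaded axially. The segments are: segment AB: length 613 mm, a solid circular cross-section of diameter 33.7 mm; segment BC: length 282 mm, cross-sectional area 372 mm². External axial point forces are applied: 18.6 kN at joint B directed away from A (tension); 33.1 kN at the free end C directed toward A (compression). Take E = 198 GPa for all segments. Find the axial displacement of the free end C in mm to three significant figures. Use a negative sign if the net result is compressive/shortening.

Internal axial forces (sectioning from the free end, tension +): N_BC = -33.1 kN, N_AB = -14.5 kN.
A_AB = 892 mm².
δ_AB = -14500·613/(892·198000) = -0.05033 mm
δ_BC = -33100·282/(372·198000) = -0.1267 mm
δ = Σδ_i = -0.1771 mm.

-0.177 mm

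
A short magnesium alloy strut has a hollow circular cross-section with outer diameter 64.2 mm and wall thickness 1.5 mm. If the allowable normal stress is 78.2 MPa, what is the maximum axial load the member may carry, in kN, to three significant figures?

23.1 kN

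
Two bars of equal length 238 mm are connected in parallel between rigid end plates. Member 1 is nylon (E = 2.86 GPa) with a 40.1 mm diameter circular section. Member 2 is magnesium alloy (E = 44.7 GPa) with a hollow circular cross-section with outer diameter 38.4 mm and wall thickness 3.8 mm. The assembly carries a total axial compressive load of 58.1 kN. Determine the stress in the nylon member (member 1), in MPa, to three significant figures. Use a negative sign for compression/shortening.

-7.53 MPa

A_1 = 1263 mm².
A_2 = 413.1 mm².
Equal strain + equilibrium ⇒ each member carries load in proportion to AE: A₁E₁ = 3612000 N, A₂E₂ = 18460000 N, ΣAE = 22080000 N.
σ₁ = P·E₁/ΣAE = -58100·2860/22080000 = -7.527 MPa.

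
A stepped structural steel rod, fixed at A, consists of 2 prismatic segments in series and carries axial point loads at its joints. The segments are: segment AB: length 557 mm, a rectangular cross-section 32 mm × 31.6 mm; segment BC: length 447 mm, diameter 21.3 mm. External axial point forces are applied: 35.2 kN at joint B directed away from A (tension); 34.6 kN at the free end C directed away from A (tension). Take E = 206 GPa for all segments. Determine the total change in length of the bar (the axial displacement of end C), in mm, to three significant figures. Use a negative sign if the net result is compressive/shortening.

Internal axial forces (sectioning from the free end, tension +): N_BC = 34.6 kN, N_AB = 69.8 kN.
A_AB = 1011 mm².
A_BC = 356.3 mm².
δ_AB = 69800·557/(1011·206000) = 0.1866 mm
δ_BC = 34600·447/(356.3·206000) = 0.2107 mm
δ = Σδ_i = 0.3973 mm.

0.397 mm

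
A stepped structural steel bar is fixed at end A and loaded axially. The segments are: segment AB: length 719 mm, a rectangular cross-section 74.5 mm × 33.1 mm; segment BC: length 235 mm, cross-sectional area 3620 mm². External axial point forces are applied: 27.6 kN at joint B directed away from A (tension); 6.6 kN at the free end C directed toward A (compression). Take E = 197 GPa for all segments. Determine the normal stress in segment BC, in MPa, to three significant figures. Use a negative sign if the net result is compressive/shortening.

Internal axial forces (sectioning from the free end, tension +): N_BC = -6.6 kN, N_AB = 21 kN.
σ_BC = N_BC/A_BC = -6600/3620 = -1.823 MPa.

-1.82 MPa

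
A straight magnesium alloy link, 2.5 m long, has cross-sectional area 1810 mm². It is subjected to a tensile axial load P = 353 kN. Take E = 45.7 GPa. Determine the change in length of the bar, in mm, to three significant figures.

10.7 mm

δ_mech = NL/(AE) = 353000·2500/(1810·45700) = 10.67 mm.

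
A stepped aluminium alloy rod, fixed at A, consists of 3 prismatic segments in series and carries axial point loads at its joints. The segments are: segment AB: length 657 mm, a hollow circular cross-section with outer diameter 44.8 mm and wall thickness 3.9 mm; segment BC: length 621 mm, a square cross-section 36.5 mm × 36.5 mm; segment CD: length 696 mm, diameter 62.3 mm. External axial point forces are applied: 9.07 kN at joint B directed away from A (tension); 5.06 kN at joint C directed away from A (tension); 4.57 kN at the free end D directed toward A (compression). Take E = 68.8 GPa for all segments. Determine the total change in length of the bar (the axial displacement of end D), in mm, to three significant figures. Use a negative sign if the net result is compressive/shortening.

Internal axial forces (sectioning from the free end, tension +): N_CD = -4.57 kN, N_BC = 0.49 kN, N_AB = 9.56 kN.
A_AB = 501.1 mm².
A_BC = 1332 mm².
A_CD = 3048 mm².
δ_AB = 9560·657/(501.1·68800) = 0.1822 mm
δ_BC = 490·621/(1332·68800) = 0.00332 mm
δ_CD = -4570·696/(3048·68800) = -0.01517 mm
δ = Σδ_i = 0.1703 mm.

0.170 mm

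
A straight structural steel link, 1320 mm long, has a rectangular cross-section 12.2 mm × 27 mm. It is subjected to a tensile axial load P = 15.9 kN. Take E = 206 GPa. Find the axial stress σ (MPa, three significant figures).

A = 329.4 mm².
σ = N/A = 15900/329.4 = 48.27 MPa.

48.3 MPa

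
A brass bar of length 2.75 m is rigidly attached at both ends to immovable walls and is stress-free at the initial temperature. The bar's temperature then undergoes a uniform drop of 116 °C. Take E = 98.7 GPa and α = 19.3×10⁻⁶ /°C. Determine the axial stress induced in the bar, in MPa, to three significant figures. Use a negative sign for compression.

221 MPa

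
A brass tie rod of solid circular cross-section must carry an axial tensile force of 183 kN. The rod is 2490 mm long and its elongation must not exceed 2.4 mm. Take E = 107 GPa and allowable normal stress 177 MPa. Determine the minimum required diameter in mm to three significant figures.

Required area A ≥ P/σ_allow = 183000/177 = 1034 mm².
For a solid circular section, d ≥ √(4A/π) = 36.28 mm.
Elongation limit: A ≥ PL/(Eδ_allow) = 183000·2490/(107000·2.4) = 1774 mm² ⇒ d ≥ 47.53 mm.
The elongation limit governs.

47.5 mm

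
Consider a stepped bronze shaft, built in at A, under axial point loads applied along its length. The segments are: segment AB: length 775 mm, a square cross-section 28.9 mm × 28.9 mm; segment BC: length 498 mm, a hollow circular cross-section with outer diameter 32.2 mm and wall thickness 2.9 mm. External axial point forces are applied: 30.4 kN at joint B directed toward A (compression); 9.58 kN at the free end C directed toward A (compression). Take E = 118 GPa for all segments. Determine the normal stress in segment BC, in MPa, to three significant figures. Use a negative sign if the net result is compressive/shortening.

-35.9 MPa

Internal axial forces (sectioning from the free end, tension +): N_BC = -9.58 kN, N_AB = -39.98 kN.
A_BC = 266.9 mm².
σ_BC = N_BC/A_BC = -9580/266.9 = -35.89 MPa.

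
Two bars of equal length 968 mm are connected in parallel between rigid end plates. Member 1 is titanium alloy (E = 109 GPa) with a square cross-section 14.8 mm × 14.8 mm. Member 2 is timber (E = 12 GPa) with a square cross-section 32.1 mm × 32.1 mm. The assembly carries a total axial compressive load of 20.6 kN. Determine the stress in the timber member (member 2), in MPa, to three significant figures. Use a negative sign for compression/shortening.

A_1 = 219 mm².
A_2 = 1030 mm².
Equal strain + equilibrium ⇒ each member carries load in proportion to AE: A₁E₁ = 23880000 N, A₂E₂ = 12360000 N, ΣAE = 36240000 N.
σ₂ = P·E₂/ΣAE = -20600·12000/36240000 = -6.821 MPa.

-6.82 MPa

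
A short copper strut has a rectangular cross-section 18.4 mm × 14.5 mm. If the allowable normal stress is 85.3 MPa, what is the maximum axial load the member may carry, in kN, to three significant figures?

A = 266.8 mm².
P_max = σ_allow · A = 85.3 · 266.8 = 22760 N = 22.76 kN.

22.8 kN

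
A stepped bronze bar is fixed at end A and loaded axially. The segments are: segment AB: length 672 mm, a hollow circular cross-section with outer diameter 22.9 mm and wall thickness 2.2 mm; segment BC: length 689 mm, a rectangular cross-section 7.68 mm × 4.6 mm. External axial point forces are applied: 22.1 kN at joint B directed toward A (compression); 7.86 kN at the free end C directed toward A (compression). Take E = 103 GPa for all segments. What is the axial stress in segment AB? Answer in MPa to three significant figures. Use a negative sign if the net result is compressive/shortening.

-209 MPa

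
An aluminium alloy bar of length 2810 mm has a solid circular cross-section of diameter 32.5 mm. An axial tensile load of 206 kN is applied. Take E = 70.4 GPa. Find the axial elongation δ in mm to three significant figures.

9.91 mm

A = 829.6 mm².
δ_mech = NL/(AE) = 206000·2810/(829.6·70400) = 9.912 mm.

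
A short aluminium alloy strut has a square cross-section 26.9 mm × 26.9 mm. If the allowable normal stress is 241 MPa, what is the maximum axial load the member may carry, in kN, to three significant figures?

174 kN

A = 723.6 mm².
P_max = σ_allow · A = 241 · 723.6 = 174400 N = 174.4 kN.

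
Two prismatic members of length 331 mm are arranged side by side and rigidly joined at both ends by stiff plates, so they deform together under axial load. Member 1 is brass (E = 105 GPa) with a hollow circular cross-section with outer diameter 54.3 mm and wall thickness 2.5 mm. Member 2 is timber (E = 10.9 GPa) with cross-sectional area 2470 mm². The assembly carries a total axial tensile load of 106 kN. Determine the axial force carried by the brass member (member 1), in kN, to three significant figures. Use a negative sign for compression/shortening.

65.0 kN

A_1 = 406.8 mm².
Equal strain + equilibrium ⇒ each member carries load in proportion to AE: A₁E₁ = 42720000 N, A₂E₂ = 26920000 N, ΣAE = 69640000 N.
F₁ = P·A₁E₁/ΣAE = 106000·42720000/69640000 = 65020 N.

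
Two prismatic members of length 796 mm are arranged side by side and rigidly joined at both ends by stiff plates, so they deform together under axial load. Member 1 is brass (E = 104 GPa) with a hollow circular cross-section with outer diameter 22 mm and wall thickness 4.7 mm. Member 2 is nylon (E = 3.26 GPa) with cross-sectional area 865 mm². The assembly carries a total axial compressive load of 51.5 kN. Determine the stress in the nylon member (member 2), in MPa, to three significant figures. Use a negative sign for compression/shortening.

-5.71 MPa

A_1 = 255.4 mm².
Equal strain + equilibrium ⇒ each member carries load in proportion to AE: A₁E₁ = 26570000 N, A₂E₂ = 2820000 N, ΣAE = 29390000 N.
σ₂ = P·E₂/ΣAE = -51500·3260/29390000 = -5.713 MPa.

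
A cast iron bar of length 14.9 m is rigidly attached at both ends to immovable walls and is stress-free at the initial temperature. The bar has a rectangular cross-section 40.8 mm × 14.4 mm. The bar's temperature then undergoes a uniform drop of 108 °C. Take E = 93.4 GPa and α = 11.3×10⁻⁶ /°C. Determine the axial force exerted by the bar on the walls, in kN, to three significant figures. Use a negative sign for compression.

Free thermal expansion αLΔT = 11.3e-6 · 14900 · -108 = -18.18 mm.
The walls impose strain ε = −(-18.18)/14900 = 1.2204e-03; σ = Eε = 93400 · 1.2204e-03 = 114 MPa.
Wall reaction R = σ·A = 114·587.5 = 66970 N = 66.97 kN.

67.0 kN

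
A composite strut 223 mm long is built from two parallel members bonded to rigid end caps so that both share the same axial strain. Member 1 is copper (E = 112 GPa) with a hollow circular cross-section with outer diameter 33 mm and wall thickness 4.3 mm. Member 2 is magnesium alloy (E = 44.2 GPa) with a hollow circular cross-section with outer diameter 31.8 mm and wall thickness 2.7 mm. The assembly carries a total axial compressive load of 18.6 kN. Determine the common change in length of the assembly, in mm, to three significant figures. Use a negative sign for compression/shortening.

-0.0763 mm

A_1 = 387.7 mm².
A_2 = 246.8 mm².
Equal strain + equilibrium ⇒ each member carries load in proportion to AE: A₁E₁ = 43420000 N, A₂E₂ = 10910000 N, ΣAE = 54330000 N.
δ = PL/ΣAE = -18600·223/54330000 = -0.07634 mm.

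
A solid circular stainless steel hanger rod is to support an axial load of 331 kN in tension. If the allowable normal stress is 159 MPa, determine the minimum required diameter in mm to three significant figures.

Required area A ≥ P/σ_allow = 331000/159 = 2082 mm².
For a solid circular section, d ≥ √(4A/π) = 51.48 mm.

51.5 mm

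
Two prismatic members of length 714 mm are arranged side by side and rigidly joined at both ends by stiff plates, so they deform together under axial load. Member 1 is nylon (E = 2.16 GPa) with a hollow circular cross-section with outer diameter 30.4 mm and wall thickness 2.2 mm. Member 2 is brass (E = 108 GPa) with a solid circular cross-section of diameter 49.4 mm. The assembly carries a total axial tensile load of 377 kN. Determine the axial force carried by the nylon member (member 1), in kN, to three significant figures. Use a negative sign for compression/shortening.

A_1 = 194.9 mm².
A_2 = 1917 mm².
Equal strain + equilibrium ⇒ each member carries load in proportion to AE: A₁E₁ = 421000 N, A₂E₂ = 207000000 N, ΣAE = 207400000 N.
F₁ = P·A₁E₁/ΣAE = 377000·421000/207400000 = 765.2 N.

0.765 kN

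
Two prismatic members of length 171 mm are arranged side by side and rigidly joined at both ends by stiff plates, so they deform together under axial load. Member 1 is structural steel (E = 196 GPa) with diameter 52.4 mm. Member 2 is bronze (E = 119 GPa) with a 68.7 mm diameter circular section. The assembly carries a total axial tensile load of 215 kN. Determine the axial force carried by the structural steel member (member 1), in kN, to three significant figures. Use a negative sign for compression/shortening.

105 kN

A_1 = 2157 mm².
A_2 = 3707 mm².
Equal strain + equilibrium ⇒ each member carries load in proportion to AE: A₁E₁ = 422700000 N, A₂E₂ = 441100000 N, ΣAE = 863800000 N.
F₁ = P·A₁E₁/ΣAE = 215000·422700000/863800000 = 105200 N.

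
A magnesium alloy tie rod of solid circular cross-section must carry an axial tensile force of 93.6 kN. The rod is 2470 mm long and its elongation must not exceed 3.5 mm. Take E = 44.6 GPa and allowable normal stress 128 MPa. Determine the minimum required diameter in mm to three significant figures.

43.4 mm

Required area A ≥ P/σ_allow = 93600/128 = 731.2 mm².
For a solid circular section, d ≥ √(4A/π) = 30.51 mm.
Elongation limit: A ≥ PL/(Eδ_allow) = 93600·2470/(44600·3.5) = 1481 mm² ⇒ d ≥ 43.43 mm.
The elongation limit governs.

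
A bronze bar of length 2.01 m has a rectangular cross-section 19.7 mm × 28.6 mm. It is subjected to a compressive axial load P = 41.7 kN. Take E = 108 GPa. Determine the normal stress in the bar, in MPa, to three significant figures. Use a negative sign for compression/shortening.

-74.0 MPa

A = 563.4 mm².
σ = N/A = -41700/563.4 = -74.01 MPa.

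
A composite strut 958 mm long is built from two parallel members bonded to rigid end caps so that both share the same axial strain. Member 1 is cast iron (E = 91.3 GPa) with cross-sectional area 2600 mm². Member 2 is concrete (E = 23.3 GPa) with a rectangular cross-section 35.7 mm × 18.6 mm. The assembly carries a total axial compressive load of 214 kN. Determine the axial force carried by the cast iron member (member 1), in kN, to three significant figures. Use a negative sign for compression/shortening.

A_2 = 664 mm².
Equal strain + equilibrium ⇒ each member carries load in proportion to AE: A₁E₁ = 237400000 N, A₂E₂ = 15470000 N, ΣAE = 252900000 N.
F₁ = P·A₁E₁/ΣAE = -214000·237400000/252900000 = -200900 N.

-201 kN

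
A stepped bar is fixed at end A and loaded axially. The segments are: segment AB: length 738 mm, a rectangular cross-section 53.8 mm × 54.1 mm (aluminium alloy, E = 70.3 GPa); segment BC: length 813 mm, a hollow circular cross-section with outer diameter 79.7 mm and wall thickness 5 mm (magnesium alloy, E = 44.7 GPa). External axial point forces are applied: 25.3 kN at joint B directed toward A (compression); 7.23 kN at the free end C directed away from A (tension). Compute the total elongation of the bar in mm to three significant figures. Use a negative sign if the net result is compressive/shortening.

Internal axial forces (sectioning from the free end, tension +): N_BC = 7.23 kN, N_AB = -18.07 kN.
A_AB = 2911 mm².
A_BC = 1173 mm².
δ_AB = -18070·738/(2911·70300) = -0.06517 mm
δ_BC = 7230·813/(1173·44700) = 0.1121 mm
δ = Σδ_i = 0.04689 mm.

0.0469 mm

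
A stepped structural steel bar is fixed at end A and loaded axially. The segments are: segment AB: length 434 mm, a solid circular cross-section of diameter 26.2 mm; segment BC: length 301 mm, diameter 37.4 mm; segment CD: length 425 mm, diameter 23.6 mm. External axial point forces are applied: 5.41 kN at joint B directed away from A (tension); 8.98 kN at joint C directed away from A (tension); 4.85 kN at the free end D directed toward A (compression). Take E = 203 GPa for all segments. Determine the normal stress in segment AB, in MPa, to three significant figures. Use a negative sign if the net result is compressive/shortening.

Internal axial forces (sectioning from the free end, tension +): N_CD = -4.85 kN, N_BC = 4.13 kN, N_AB = 9.54 kN.
A_AB = 539.1 mm².
σ_AB = N_AB/A_AB = 9540/539.1 = 17.7 MPa.

17.7 MPa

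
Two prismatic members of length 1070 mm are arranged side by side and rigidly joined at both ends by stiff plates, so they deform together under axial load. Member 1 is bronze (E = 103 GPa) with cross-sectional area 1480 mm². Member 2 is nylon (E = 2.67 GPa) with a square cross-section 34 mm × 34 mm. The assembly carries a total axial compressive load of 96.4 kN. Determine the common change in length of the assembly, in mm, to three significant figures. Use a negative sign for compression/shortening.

A_2 = 1156 mm².
Equal strain + equilibrium ⇒ each member carries load in proportion to AE: A₁E₁ = 152400000 N, A₂E₂ = 3087000 N, ΣAE = 155500000 N.
δ = PL/ΣAE = -96400·1070/155500000 = -0.6632 mm.

-0.663 mm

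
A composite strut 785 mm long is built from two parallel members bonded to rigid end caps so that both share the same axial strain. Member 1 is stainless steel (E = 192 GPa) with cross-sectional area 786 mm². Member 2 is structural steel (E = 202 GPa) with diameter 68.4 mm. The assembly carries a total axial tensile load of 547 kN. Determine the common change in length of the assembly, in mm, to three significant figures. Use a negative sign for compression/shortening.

A_2 = 3675 mm².
Equal strain + equilibrium ⇒ each member carries load in proportion to AE: A₁E₁ = 150900000 N, A₂E₂ = 742300000 N, ΣAE = 893200000 N.
δ = PL/ΣAE = 547000·785/893200000 = 0.4808 mm.

0.481 mm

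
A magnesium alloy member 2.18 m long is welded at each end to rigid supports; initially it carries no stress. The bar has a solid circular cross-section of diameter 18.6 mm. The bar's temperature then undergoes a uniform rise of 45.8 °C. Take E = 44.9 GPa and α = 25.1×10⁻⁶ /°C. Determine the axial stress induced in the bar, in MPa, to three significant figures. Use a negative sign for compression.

-51.6 MPa

Free thermal expansion αLΔT = 25.1e-6 · 2180 · 45.8 = 2.506 mm.
The walls impose strain ε = −(2.506)/2180 = -1.1496e-03; σ = Eε = 44900 · -1.1496e-03 = -51.62 MPa.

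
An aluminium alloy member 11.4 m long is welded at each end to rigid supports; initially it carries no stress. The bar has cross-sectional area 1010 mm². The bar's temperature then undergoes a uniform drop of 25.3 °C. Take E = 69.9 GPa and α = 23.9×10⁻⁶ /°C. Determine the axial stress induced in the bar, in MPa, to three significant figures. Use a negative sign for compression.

42.3 MPa

Free thermal expansion αLΔT = 23.9e-6 · 11400 · -25.3 = -6.893 mm.
The walls impose strain ε = −(-6.893)/11400 = 6.0467e-04; σ = Eε = 69900 · 6.0467e-04 = 42.27 MPa.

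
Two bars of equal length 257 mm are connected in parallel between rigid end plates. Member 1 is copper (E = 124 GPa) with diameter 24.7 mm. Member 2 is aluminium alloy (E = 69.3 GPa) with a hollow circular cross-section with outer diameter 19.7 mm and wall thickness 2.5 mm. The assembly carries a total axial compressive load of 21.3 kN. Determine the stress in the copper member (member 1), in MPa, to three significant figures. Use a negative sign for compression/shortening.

-38.4 MPa

A_1 = 479.2 mm².
A_2 = 135.1 mm².
Equal strain + equilibrium ⇒ each member carries load in proportion to AE: A₁E₁ = 59420000 N, A₂E₂ = 9362000 N, ΣAE = 68780000 N.
σ₁ = P·E₁/ΣAE = -21300·124000/68780000 = -38.4 MPa.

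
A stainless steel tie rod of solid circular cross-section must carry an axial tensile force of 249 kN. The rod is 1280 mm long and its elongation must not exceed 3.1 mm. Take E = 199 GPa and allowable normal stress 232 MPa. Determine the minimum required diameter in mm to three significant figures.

Required area A ≥ P/σ_allow = 249000/232 = 1073 mm².
For a solid circular section, d ≥ √(4A/π) = 36.97 mm.
Elongation limit: A ≥ PL/(Eδ_allow) = 249000·1280/(199000·3.1) = 516.6 mm² ⇒ d ≥ 25.65 mm.
The stress limit governs.

37.0 mm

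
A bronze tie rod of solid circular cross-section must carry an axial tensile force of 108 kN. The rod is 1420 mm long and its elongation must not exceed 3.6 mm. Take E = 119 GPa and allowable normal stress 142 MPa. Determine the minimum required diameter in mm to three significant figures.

31.1 mm

Required area A ≥ P/σ_allow = 108000/142 = 760.6 mm².
For a solid circular section, d ≥ √(4A/π) = 31.12 mm.
Elongation limit: A ≥ PL/(Eδ_allow) = 108000·1420/(119000·3.6) = 358 mm² ⇒ d ≥ 21.35 mm.
The stress limit governs.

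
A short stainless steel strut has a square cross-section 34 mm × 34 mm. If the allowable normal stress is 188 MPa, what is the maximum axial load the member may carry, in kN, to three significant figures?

A = 1156 mm².
P_max = σ_allow · A = 188 · 1156 = 217300 N = 217.3 kN.

217 kN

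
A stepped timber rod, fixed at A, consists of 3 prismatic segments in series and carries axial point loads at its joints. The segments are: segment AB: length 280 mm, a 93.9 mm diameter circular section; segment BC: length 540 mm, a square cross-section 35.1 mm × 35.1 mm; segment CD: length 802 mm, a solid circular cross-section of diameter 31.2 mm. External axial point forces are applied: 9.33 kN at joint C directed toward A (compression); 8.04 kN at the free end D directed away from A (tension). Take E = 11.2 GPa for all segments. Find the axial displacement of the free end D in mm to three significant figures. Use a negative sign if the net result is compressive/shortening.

Internal axial forces (sectioning from the free end, tension +): N_CD = 8.04 kN, N_BC = -1.29 kN, N_AB = -1.29 kN.
A_AB = 6925 mm².
A_BC = 1232 mm².
A_CD = 764.5 mm².
δ_AB = -1290·280/(6925·11200) = -0.004657 mm
δ_BC = -1290·540/(1232·11200) = -0.05048 mm
δ_CD = 8040·802/(764.5·11200) = 0.753 mm
δ = Σδ_i = 0.6979 mm.

0.698 mm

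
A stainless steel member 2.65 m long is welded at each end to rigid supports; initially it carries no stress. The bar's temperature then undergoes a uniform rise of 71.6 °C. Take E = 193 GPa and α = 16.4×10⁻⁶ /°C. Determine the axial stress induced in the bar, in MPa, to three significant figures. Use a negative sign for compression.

-227 MPa

Free thermal expansion αLΔT = 16.4e-6 · 2650 · 71.6 = 3.112 mm.
The walls impose strain ε = −(3.112)/2650 = -1.1742e-03; σ = Eε = 193000 · -1.1742e-03 = -226.6 MPa.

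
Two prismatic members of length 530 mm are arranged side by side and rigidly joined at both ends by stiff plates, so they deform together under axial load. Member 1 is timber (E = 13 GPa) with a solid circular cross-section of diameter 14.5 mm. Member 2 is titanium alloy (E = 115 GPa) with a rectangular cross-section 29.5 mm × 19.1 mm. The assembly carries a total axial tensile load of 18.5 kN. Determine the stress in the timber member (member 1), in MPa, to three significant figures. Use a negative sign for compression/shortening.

3.59 MPa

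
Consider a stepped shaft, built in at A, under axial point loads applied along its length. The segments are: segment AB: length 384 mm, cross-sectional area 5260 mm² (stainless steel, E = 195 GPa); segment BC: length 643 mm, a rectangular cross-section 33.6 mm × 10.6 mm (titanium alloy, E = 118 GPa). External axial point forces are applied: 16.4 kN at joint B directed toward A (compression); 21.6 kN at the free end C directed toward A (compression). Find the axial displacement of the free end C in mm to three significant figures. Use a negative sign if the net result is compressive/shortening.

-0.345 mm

Internal axial forces (sectioning from the free end, tension +): N_BC = -21.6 kN, N_AB = -38 kN.
A_BC = 356.2 mm².
δ_AB = -38000·384/(5260·195000) = -0.01423 mm
δ_BC = -21600·643/(356.2·118000) = -0.3305 mm
δ = Σδ_i = -0.3447 mm.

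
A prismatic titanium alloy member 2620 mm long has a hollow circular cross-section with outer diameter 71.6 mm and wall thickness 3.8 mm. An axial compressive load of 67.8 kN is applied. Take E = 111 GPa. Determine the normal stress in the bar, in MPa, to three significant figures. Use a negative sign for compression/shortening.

-83.8 MPa

A = 809.4 mm².
σ = N/A = -67800/809.4 = -83.77 MPa.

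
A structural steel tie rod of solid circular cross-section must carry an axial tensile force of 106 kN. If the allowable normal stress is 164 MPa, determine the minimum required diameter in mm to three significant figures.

28.7 mm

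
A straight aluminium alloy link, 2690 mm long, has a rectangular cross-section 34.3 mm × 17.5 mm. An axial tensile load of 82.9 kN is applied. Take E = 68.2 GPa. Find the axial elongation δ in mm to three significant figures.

A = 600.2 mm².
δ_mech = NL/(AE) = 82900·2690/(600.2·68200) = 5.447 mm.

5.45 mm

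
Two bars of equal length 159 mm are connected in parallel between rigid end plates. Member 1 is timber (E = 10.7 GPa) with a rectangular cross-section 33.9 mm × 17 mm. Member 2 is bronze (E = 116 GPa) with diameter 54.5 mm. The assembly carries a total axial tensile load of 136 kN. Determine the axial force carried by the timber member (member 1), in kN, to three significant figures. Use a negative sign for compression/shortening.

3.03 kN

A_1 = 576.3 mm².
A_2 = 2333 mm².
Equal strain + equilibrium ⇒ each member carries load in proportion to AE: A₁E₁ = 6166000 N, A₂E₂ = 270600000 N, ΣAE = 276800000 N.
F₁ = P·A₁E₁/ΣAE = 136000·6166000/276800000 = 3030 N.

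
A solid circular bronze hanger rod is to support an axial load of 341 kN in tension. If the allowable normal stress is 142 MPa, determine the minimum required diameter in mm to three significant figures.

55.3 mm

Required area A ≥ P/σ_allow = 341000/142 = 2401 mm².
For a solid circular section, d ≥ √(4A/π) = 55.3 mm.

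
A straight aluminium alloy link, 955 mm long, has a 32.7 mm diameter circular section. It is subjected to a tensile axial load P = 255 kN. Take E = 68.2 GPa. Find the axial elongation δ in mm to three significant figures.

4.25 mm

A = 839.8 mm².
δ_mech = NL/(AE) = 255000·955/(839.8·68200) = 4.252 mm.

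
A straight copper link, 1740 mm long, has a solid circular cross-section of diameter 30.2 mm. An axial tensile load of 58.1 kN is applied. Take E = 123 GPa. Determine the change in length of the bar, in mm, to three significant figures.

1.15 mm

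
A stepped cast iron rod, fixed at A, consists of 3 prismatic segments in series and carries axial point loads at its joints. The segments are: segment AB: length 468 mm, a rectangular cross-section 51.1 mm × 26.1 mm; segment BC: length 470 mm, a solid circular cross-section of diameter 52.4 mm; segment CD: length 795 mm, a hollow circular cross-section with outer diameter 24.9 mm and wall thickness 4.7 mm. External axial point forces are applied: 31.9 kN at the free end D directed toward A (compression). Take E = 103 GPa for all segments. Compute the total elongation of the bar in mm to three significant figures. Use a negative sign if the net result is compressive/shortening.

-1.00 mm

Internal axial forces (sectioning from the free end, tension +): N_CD = -31.9 kN, N_BC = -31.9 kN, N_AB = -31.9 kN.
A_AB = 1334 mm².
A_BC = 2157 mm².
A_CD = 298.3 mm².
δ_AB = -31900·468/(1334·103000) = -0.1087 mm
δ_BC = -31900·470/(2157·103000) = -0.0675 mm
δ_CD = -31900·795/(298.3·103000) = -0.8255 mm
δ = Σδ_i = -1.002 mm.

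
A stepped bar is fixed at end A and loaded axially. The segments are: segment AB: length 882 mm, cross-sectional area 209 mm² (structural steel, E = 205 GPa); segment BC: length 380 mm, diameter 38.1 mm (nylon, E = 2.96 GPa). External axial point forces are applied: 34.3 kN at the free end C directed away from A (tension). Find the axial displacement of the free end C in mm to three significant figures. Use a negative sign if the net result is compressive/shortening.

4.57 mm

Internal axial forces (sectioning from the free end, tension +): N_BC = 34.3 kN, N_AB = 34.3 kN.
A_BC = 1140 mm².
δ_AB = 34300·882/(209·205000) = 0.7061 mm
δ_BC = 34300·380/(1140·2960) = 3.862 mm
δ = Σδ_i = 4.568 mm.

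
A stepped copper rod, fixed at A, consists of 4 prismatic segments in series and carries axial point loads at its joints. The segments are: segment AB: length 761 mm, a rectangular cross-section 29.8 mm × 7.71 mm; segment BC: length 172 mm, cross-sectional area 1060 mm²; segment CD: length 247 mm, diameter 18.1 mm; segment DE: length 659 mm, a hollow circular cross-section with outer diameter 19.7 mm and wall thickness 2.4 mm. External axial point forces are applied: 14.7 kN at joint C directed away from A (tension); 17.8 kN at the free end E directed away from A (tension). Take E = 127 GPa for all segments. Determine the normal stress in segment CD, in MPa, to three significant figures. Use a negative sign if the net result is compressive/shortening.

69.2 MPa

Internal axial forces (sectioning from the free end, tension +): N_DE = 17.8 kN, N_CD = 17.8 kN, N_BC = 32.5 kN, N_AB = 32.5 kN.
A_CD = 257.3 mm².
σ_CD = N_CD/A_CD = 17800/257.3 = 69.18 MPa.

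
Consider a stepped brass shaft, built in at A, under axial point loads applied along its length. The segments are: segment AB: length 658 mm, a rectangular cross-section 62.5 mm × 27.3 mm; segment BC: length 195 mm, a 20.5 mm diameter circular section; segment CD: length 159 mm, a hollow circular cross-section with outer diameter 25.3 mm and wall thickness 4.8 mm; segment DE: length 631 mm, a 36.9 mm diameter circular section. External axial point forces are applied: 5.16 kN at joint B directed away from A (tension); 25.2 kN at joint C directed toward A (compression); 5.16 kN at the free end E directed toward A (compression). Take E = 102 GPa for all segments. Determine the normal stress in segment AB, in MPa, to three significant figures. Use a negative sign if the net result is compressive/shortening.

-14.8 MPa

Internal axial forces (sectioning from the free end, tension +): N_DE = -5.16 kN, N_CD = -5.16 kN, N_BC = -30.36 kN, N_AB = -25.2 kN.
A_AB = 1706 mm².
σ_AB = N_AB/A_AB = -25200/1706 = -14.77 MPa.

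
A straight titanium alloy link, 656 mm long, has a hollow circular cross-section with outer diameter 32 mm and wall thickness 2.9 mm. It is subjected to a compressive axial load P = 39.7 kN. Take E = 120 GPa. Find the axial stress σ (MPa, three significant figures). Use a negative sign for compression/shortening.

-150 MPa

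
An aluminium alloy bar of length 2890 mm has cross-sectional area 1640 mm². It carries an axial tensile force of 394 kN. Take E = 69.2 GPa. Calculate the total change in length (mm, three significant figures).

δ_mech = NL/(AE) = 394000·2890/(1640·69200) = 10.03 mm.

10.0 mm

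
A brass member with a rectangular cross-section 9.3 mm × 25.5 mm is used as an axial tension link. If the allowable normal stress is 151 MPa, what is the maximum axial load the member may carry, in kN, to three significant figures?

35.8 kN

A = 237.2 mm².
P_max = σ_allow · A = 151 · 237.2 = 35810 N = 35.81 kN.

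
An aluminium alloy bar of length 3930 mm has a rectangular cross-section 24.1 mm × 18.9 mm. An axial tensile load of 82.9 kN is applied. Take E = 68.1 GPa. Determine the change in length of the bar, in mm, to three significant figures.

A = 455.5 mm².
δ_mech = NL/(AE) = 82900·3930/(455.5·68100) = 10.5 mm.

10.5 mm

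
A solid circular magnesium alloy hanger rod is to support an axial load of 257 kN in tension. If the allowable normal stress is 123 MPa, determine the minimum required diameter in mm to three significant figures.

51.6 mm

Required area A ≥ P/σ_allow = 257000/123 = 2089 mm².
For a solid circular section, d ≥ √(4A/π) = 51.58 mm.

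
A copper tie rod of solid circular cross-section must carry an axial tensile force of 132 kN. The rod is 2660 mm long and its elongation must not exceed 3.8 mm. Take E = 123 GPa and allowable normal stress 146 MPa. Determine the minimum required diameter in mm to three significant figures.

33.9 mm

Required area A ≥ P/σ_allow = 132000/146 = 904.1 mm².
For a solid circular section, d ≥ √(4A/π) = 33.93 mm.
Elongation limit: A ≥ PL/(Eδ_allow) = 132000·2660/(123000·3.8) = 751.2 mm² ⇒ d ≥ 30.93 mm.
The stress limit governs.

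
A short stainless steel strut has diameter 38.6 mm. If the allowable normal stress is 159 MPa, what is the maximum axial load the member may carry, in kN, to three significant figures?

A = 1170 mm².
P_max = σ_allow · A = 159 · 1170 = 186100 N = 186.1 kN.

186 kN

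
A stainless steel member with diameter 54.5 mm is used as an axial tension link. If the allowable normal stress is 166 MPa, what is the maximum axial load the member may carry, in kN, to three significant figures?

A = 2333 mm².
P_max = σ_allow · A = 166 · 2333 = 387200 N = 387.2 kN.

387 kN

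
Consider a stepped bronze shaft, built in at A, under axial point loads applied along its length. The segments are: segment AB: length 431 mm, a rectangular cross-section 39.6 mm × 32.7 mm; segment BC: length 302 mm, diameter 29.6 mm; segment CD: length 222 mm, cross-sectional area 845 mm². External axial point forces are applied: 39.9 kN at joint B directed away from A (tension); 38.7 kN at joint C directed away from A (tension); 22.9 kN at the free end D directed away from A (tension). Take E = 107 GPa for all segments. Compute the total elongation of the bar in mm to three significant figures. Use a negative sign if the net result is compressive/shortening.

Internal axial forces (sectioning from the free end, tension +): N_CD = 22.9 kN, N_BC = 61.6 kN, N_AB = 101.5 kN.
A_AB = 1295 mm².
A_BC = 688.1 mm².
δ_AB = 101500·431/(1295·107000) = 0.3157 mm
δ_BC = 61600·302/(688.1·107000) = 0.2527 mm
δ_CD = 22900·222/(845·107000) = 0.05623 mm
δ = Σδ_i = 0.6246 mm.

0.625 mm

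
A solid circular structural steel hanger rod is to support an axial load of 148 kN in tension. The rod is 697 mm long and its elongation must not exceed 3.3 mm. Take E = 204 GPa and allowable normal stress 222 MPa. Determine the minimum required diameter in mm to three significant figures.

Required area A ≥ P/σ_allow = 148000/222 = 666.7 mm².
For a solid circular section, d ≥ √(4A/π) = 29.13 mm.
Elongation limit: A ≥ PL/(Eδ_allow) = 148000·697/(204000·3.3) = 153.2 mm² ⇒ d ≥ 13.97 mm.
The stress limit governs.

29.1 mm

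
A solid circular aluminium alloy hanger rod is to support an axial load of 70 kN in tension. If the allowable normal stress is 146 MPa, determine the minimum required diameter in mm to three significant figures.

24.7 mm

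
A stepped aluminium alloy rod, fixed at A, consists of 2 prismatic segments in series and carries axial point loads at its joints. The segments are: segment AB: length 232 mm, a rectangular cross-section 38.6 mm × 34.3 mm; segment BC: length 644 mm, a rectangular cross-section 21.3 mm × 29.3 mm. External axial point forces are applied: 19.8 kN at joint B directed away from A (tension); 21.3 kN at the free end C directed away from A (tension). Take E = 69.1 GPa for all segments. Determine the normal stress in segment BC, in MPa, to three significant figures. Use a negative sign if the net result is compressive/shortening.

Internal axial forces (sectioning from the free end, tension +): N_BC = 21.3 kN, N_AB = 41.1 kN.
A_BC = 624.1 mm².
σ_BC = N_BC/A_BC = 21300/624.1 = 34.13 MPa.

34.1 MPa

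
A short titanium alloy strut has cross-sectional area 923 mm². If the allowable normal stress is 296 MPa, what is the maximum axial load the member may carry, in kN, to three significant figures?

273 kN

P_max = σ_allow · A = 296 · 923 = 273200 N = 273.2 kN.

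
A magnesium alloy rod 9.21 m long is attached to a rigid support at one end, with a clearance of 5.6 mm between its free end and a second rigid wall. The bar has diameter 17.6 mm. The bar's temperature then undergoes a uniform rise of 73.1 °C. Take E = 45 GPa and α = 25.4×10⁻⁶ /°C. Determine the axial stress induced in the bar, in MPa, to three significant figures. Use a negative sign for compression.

Free thermal expansion αLΔT = 25.4e-6 · 9210 · 73.1 = 17.1 mm.
The walls engage after the gap closes; constrained expansion = 17.1 − 5.6 = 11.5 mm.
The walls impose strain ε = −(11.5)/9210 = -1.2487e-03; σ = Eε = 45000 · -1.2487e-03 = -56.19 MPa.

-56.2 MPa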